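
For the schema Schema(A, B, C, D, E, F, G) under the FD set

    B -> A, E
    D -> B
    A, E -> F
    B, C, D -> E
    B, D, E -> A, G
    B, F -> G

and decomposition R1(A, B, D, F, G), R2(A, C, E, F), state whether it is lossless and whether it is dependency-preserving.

Lossless test: (A, F)⁺ = {A, F}, which is a superkey of neither fragment — lossy.
Dependency preservation: the restricted closure of {B} across the fragments never reaches {A, E}, so B → A, E cannot be enforced without a join — not preserved.

lossy and not dependency-preserving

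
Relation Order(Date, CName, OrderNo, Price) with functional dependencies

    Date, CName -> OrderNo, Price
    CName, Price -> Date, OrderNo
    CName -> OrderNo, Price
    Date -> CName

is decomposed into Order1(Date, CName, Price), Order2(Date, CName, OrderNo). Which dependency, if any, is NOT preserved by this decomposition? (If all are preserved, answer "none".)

Date, CName → OrderNo, Price: restricted closure across fragments reaches OrderNo, Price.
CName, Price → Date, OrderNo: restricted closure across fragments reaches Date, OrderNo.
CName → OrderNo, Price: restricted closure across fragments reaches OrderNo, Price.
Date → CName lies within Order1.
Every dependency is enforceable on the fragments, so the decomposition is dependency-preserving.

none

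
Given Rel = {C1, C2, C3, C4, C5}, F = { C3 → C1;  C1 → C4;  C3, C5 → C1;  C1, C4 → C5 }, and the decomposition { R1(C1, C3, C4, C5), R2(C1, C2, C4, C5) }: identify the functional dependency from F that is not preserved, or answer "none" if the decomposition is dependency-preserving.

C3 → C1 lies within R1.
C1 → C4 lies within R1.
C3, C5 → C1 lies within R1.
C1, C4 → C5 lies within R1.
Every dependency is enforceable on the fragments, so the decomposition is dependency-preserving.

none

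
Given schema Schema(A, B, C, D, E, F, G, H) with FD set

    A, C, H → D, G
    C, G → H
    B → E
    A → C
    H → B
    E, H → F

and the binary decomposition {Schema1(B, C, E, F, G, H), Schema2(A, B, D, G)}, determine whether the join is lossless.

Common attributes: Schema1 ∩ Schema2 = {B, G}.
Closure of {B, G}: B → E applies, adding E. So (B, G)⁺ = {B, E, G}.
The closure contains neither all of Schema1 = {B, C, E, F, G, H} nor all of Schema2 = {A, B, D, G}, so the common attributes are not a superkey of either fragment. The join is lossy.

No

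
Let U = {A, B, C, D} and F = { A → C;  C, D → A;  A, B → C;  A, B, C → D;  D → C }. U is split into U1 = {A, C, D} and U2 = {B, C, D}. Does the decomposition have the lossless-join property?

Yes

Common attributes: U1 ∩ U2 = {C, D}.
Closure of {C, D}: C, D → A applies, adding A. So (C, D)⁺ = {A, C, D}.
This closure contains every attribute of U1, so U1 ∩ U2 → U1. The join is lossless.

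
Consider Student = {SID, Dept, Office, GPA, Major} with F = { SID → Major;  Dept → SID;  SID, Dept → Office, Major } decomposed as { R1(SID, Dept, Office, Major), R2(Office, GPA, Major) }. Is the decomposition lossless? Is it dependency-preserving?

lossy but dependency-preserving

Lossless test: (Office, Major)⁺ = {Office, Major}, which is a superkey of neither fragment — lossy.
Dependency preservation: every FD's attributes lie within a single fragment, so each can be enforced locally — preserved.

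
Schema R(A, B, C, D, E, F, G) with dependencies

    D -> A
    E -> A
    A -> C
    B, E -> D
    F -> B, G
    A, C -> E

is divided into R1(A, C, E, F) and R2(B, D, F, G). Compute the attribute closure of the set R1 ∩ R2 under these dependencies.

B, F, G

R1 ∩ R2 = {F}.
F → B, G applies, adding B, G
Closure: {B, F, G}.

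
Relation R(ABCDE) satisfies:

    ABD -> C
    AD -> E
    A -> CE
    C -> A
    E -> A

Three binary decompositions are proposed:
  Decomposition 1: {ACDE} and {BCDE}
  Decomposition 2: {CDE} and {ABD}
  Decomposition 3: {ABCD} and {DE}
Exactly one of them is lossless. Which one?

Decomposition 1: common = {CDE}, closure = {ACDE} → lossless.
Decomposition 2: common = {D}, closure = {D} → lossy.
Decomposition 3: common = {D}, closure = {D} → lossy.

Decomposition 1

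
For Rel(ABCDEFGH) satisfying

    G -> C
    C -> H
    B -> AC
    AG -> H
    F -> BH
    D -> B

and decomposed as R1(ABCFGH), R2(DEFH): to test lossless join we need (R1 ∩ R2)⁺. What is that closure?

ABCFH

R1 ∩ R2 = {FH}.
F → BH applies, adding B
B → AC applies, adding AC
Closure: {ABCFH}.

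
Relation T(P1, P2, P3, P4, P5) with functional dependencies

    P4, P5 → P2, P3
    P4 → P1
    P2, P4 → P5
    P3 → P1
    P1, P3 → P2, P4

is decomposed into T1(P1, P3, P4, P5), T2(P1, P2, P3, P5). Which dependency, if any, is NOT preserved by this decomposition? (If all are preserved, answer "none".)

P2, P4 → P5

Check P2, P4 → P5: no single fragment contains all of {P2, P4, P5}, and the restricted closure of {P2, P4} across the fragments never reaches {P5}.
P4, P5 → P2, P3 is preserved.
P4 → P1 is preserved.
P3 → P1 is preserved.
P1, P3 → P2, P4 is preserved.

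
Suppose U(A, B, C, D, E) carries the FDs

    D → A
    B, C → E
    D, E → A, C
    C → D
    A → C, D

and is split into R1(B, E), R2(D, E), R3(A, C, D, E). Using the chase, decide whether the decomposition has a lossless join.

No

Chase test. Columns are A, B, C, D, E; row i has aⱼ where attribute j ∈ Ri, else bᵢⱼ.
Initial tableau (one row per fragment):
  row 1: b11 a2 b13 b14 a5
  row 2: b21 b22 b23 a4 a5
  row 3: a1 b32 a3 a4 a5
Rows 2 and 3 agree on D; apply D→A and equate their A entries.
Rows 2 and 3 agree on D, E; apply D, E→A, C and equate their A, C entries.
No row becomes fully distinguished — the join is lossy.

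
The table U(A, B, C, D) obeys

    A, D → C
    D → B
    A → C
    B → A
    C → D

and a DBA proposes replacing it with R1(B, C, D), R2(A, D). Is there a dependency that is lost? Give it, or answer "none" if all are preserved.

none

A, D → C: restricted closure across fragments reaches C.
D → B lies within R1.
A → C: restricted closure across fragments reaches C.
B → A: restricted closure across fragments reaches A.
C → D lies within R1.
Every dependency is enforceable on the fragments, so the decomposition is dependency-preserving.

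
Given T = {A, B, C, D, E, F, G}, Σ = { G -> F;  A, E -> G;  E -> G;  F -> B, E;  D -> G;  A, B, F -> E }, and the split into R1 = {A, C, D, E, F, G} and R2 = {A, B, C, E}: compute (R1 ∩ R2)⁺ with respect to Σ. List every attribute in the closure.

A, B, C, E, F, G

R1 ∩ R2 = {A, C, E}.
A, E → G applies, adding G
G → F applies, adding F
F → B, E applies, adding B
Closure: {A, B, C, E, F, G}.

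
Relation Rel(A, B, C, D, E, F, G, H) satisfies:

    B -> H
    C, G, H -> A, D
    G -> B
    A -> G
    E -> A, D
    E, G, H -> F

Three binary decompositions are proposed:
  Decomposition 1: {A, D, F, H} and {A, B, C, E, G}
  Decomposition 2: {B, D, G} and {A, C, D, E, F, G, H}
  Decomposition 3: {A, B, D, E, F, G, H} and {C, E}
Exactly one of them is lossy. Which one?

Decomposition 1: common = {A}, closure = {A, B, G, H} → lossy.
Decomposition 2: common = {D, G}, closure = {B, D, G, H} → lossless.
Decomposition 3: common = {E}, closure = {A, B, D, E, F, G, H} → lossless.

Decomposition 1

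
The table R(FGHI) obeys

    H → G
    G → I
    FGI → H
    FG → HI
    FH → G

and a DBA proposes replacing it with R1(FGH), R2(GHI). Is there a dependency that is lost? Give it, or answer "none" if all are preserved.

H → G lies within R1.
G → I lies within R2.
FGI → H: restricted closure across fragments reaches H.
FG → HI: restricted closure across fragments reaches HI.
FH → G lies within R1.
Every dependency is enforceable on the fragments, so the decomposition is dependency-preserving.

none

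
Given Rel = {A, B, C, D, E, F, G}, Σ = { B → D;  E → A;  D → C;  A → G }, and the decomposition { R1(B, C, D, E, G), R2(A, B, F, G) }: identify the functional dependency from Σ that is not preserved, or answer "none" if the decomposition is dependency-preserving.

Check E → A: no single fragment contains all of {A, E}, and the restricted closure of {E} across the fragments never reaches {A}.
B → D is preserved.
D → C is preserved.
A → G is preserved.

E → A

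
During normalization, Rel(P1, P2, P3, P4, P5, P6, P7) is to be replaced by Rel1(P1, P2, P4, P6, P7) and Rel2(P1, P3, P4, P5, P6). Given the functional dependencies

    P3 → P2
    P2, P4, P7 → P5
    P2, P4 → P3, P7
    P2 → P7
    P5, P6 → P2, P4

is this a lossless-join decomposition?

No

Common attributes: Rel1 ∩ Rel2 = {P1, P4, P6}.
No dependency enlarges {P1, P4, P6}, so (P1, P4, P6)⁺ = {P1, P4, P6}.
The closure contains neither all of Rel1 = {P1, P2, P4, P6, P7} nor all of Rel2 = {P1, P3, P4, P5, P6}, so the common attributes are not a superkey of either fragment. The join is lossy.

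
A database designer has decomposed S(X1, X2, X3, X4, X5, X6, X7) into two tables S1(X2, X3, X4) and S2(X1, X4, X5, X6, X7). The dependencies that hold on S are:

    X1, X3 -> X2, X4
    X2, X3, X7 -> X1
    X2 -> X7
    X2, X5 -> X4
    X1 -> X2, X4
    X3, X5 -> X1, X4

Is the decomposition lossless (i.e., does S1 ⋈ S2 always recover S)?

Common attributes: S1 ∩ S2 = {X4}.
No dependency enlarges {X4}, so (X4)⁺ = {X4}.
The closure contains neither all of S1 = {X2, X3, X4} nor all of S2 = {X1, X4, X5, X6, X7}, so the common attributes are not a superkey of either fragment. The join is lossy.

No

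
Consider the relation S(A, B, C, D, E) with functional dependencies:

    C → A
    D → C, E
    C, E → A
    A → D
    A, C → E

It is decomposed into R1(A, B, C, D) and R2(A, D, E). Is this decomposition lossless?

Common attributes: R1 ∩ R2 = {A, D}.
Closure of {A, D}: D → C, E applies, adding C, E. So (A, D)⁺ = {A, C, D, E}.
This closure contains every attribute of R2, so R1 ∩ R2 → R2. The join is lossless.

Yes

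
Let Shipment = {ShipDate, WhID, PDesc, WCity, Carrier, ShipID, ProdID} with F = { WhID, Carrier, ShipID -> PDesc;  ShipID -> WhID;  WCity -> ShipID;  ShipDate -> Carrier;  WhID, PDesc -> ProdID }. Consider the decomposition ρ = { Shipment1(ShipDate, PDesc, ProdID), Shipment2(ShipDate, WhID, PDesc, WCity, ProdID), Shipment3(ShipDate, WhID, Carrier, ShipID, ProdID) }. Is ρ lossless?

No

Chase test. Columns are ShipDate, WhID, PDesc, WCity, Carrier, ShipID, ProdID; row i has aⱼ where attribute j ∈ Shipmenti, else bᵢⱼ.
Initial tableau (one row per fragment):
  row 1: a1 b12 a3 b14 b15 b16 a7
  row 2: a1 a2 a3 a4 b25 b26 a7
  row 3: a1 a2 b33 b34 a5 a6 a7
Rows 1 and 2 agree on ShipDate; apply ShipDate→Carrier and equate their Carrier entries.
Rows 1 and 3 agree on ShipDate; apply ShipDate→Carrier and equate their Carrier entries.
No row becomes fully distinguished — the join is lossy.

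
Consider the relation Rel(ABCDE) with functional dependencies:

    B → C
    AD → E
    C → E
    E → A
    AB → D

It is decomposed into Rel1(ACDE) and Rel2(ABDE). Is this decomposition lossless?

No

Common attributes: Rel1 ∩ Rel2 = {ADE}.
No dependency enlarges {ADE}, so (ADE)⁺ = {ADE}.
The closure contains neither all of Rel1 = {ACDE} nor all of Rel2 = {ABDE}, so the common attributes are not a superkey of either fragment. The join is lossy.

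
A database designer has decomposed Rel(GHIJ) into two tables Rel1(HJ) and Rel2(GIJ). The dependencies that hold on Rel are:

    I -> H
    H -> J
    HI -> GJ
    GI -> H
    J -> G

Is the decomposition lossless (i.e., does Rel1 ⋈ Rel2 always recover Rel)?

Common attributes: Rel1 ∩ Rel2 = {J}.
Closure of {J}: J → G applies, adding G. So (J)⁺ = {GJ}.
The closure contains neither all of Rel1 = {HJ} nor all of Rel2 = {GIJ}, so the common attributes are not a superkey of either fragment. The join is lossy.

No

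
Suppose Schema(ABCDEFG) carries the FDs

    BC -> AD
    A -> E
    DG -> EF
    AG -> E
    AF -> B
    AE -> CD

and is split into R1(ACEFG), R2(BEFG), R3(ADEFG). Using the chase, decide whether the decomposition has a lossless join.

Chase test. Columns are ABCDEFG; row i has aⱼ where attribute j ∈ Ri, else bᵢⱼ.
Initial tableau (one row per fragment):
  row 1: a1 b12 a3 b14 a5 a6 a7
  row 2: b21 a2 b23 b24 a5 a6 a7
  row 3: a1 b32 b33 a4 a5 a6 a7
Rows 1 and 3 agree on AF; apply AF→B and equate their B entries.
Rows 1 and 3 agree on AE; apply AE→CD and equate their CD entries.
No row becomes fully distinguished — the join is lossy.

No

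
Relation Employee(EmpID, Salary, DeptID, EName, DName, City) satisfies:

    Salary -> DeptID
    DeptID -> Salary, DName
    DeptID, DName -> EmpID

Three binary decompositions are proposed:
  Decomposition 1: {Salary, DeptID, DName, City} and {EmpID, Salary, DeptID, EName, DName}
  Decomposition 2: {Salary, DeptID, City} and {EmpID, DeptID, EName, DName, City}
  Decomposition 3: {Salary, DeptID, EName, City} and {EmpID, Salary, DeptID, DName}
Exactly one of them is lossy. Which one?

Decomposition 1

Decomposition 1: common = {Salary, DeptID, DName}, closure = {EmpID, Salary, DeptID, DName} → lossy.
Decomposition 2: common = {DeptID, City}, closure = {EmpID, Salary, DeptID, DName, City} → lossless.
Decomposition 3: common = {Salary, DeptID}, closure = {EmpID, Salary, DeptID, DName} → lossless.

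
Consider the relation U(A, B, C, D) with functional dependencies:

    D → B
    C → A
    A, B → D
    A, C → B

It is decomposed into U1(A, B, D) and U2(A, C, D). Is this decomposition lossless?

Common attributes: U1 ∩ U2 = {A, D}.
Closure of {A, D}: D → B applies, adding B. So (A, D)⁺ = {A, B, D}.
This closure contains every attribute of U1, so U1 ∩ U2 → U1. The join is lossless.

Yes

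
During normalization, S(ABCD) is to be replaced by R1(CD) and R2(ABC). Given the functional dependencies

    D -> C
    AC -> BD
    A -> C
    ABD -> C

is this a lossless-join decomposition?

Common attributes: R1 ∩ R2 = {C}.
No dependency enlarges {C}, so (C)⁺ = {C}.
The closure contains neither all of R1 = {CD} nor all of R2 = {ABC}, so the common attributes are not a superkey of either fragment. The join is lossy.

No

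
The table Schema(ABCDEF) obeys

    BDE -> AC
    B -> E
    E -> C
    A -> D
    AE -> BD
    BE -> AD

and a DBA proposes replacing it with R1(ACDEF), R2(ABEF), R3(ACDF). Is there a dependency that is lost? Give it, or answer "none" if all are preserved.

BDE → AC: restricted closure across fragments reaches AC.
B → E lies within R2.
E → C lies within R1.
A → D lies within R1.
AE → BD: restricted closure across fragments reaches BD.
BE → AD: restricted closure across fragments reaches AD.
Every dependency is enforceable on the fragments, so the decomposition is dependency-preserving.

none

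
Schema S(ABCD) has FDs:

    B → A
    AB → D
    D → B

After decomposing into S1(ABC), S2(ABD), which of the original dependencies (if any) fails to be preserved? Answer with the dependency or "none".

none

B → A lies within S1.
AB → D lies within S2.
D → B lies within S2.
Every dependency is enforceable on the fragments, so the decomposition is dependency-preserving.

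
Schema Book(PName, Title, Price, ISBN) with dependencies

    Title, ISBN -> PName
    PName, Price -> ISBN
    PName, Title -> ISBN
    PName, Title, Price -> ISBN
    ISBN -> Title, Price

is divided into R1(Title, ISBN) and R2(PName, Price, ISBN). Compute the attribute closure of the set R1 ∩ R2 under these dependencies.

PName, Title, Price, ISBN

R1 ∩ R2 = {ISBN}.
ISBN → Title, Price applies, adding Title, Price
Title, ISBN → PName applies, adding PName
Closure: {PName, Title, Price, ISBN}.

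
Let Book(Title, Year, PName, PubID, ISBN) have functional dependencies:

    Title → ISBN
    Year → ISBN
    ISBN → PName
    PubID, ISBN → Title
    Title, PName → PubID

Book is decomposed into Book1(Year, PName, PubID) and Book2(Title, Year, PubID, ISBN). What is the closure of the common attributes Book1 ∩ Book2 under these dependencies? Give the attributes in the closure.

Book1 ∩ Book2 = {Year, PubID}.
Year → ISBN applies, adding ISBN
ISBN → PName applies, adding PName
PubID, ISBN → Title applies, adding Title
Closure: {Title, Year, PName, PubID, ISBN}.

Title, Year, PName, PubID, ISBN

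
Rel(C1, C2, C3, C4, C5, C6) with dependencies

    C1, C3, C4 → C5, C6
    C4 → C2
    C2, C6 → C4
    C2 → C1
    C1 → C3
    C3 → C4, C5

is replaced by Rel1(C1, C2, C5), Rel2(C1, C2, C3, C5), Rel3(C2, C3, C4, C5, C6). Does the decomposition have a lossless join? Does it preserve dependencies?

Lossless test (chase): Rows 1 and 3 agree on C2; apply C2→C1 and equate their C1 entries. Rows 1 and 2 agree on C1; apply C1→C3 and equate their C3 entries. Rows 1 and 2 agree on C3; apply C3→C4, C5 and equate their C4, C5 entries. Rows 1 and 3 agree on C3; apply C3→C4, C5 and equate their C4, C5 entries. Rows 1 and 2 agree on C1, C3, C4; apply C1, C3, C4→C5, C6 and equate their C5, C6 entries. Rows 1 and 3 agree on C1, C3, C4; apply C1, C3, C4→C5, C6 and equate their C5, C6 entries. Row 1 is now all distinguished symbols — the join is lossless.
Dependency preservation: C1, C3, C4 → C5, C6 is not contained in any single fragment, but the restricted closure of its left-hand side across the fragments still reaches the right-hand side; the remaining FDs each lie inside some fragment. All dependencies are preserved.

lossless and dependency-preserving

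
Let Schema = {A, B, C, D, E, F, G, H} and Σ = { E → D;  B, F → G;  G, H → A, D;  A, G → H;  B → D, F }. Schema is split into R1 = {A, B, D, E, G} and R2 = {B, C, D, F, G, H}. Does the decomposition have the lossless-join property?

No

Common attributes: R1 ∩ R2 = {B, D, G}.
Closure of {B, D, G}: B → D, F applies, adding F. So (B, D, G)⁺ = {B, D, F, G}.
The closure contains neither all of R1 = {A, B, D, E, G} nor all of R2 = {B, C, D, F, G, H}, so the common attributes are not a superkey of either fragment. The join is lossy.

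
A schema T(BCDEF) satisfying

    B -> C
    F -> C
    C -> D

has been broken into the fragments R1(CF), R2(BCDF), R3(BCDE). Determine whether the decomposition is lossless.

No

Chase test. Columns are BCDEF; row i has aⱼ where attribute j ∈ Ri, else bᵢⱼ.
Initial tableau (one row per fragment):
  row 1: b11 a2 b13 b14 a5
  row 2: a1 a2 a3 b24 a5
  row 3: a1 a2 a3 a4 b35
Rows 1 and 2 agree on C; apply C→D and equate their D entries.
No row becomes fully distinguished — the join is lossy.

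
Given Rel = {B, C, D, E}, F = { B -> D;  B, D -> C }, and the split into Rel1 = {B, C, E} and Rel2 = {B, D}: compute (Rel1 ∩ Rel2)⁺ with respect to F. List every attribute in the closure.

B, C, D

Rel1 ∩ Rel2 = {B}.
B → D applies, adding D
B, D → C applies, adding C
Closure: {B, C, D}.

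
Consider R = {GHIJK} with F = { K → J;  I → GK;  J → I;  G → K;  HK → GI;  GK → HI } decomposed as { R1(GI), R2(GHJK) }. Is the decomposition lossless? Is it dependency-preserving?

lossless and dependency-preserving

Lossless test: (G)⁺ = {GHIJK}, which contains all of one fragment — lossless.
Dependency preservation: I → GK; J → I; HK → GI; GK → HI are not contained in any single fragment, but the restricted closure of each left-hand side across the fragments still reaches the right-hand side; the remaining FDs each lie inside some fragment. All dependencies are preserved.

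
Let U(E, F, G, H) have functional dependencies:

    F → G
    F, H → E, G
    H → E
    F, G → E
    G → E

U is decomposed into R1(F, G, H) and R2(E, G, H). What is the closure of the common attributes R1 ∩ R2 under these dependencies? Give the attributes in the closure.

R1 ∩ R2 = {G, H}.
H → E applies, adding E
Closure: {E, G, H}.

E, G, H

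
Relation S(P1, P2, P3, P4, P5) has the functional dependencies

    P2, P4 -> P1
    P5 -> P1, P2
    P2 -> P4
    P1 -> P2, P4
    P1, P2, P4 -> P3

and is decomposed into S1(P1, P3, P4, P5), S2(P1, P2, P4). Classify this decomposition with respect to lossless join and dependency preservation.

Lossless test: (P1, P4)⁺ = {P1, P2, P3, P4}, which contains all of one fragment — lossless.
Dependency preservation: P5 → P1, P2; P1, P2, P4 → P3 are not contained in any single fragment, but the restricted closure of each left-hand side across the fragments still reaches the right-hand side; the remaining FDs each lie inside some fragment. All dependencies are preserved.

lossless and dependency-preserving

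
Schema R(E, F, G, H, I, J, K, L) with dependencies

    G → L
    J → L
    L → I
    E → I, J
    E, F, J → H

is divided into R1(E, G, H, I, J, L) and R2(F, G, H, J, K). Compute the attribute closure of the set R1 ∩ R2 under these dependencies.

R1 ∩ R2 = {G, H, J}.
G → L applies, adding L
L → I applies, adding I
Closure: {G, H, I, J, L}.

G, H, I, J, L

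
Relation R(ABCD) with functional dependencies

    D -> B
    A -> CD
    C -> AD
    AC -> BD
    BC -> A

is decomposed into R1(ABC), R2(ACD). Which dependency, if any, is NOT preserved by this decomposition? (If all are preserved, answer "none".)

Check D → B: no single fragment contains all of {BD}, and the restricted closure of {D} across the fragments never reaches {B}.
A → CD is preserved.
C → AD is preserved.
AC → BD is preserved.
BC → A is preserved.

D -> B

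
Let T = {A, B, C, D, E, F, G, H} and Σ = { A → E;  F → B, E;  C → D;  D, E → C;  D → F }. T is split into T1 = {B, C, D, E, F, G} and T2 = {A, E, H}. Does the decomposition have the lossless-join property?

No

Common attributes: T1 ∩ T2 = {E}.
No dependency enlarges {E}, so (E)⁺ = {E}.
The closure contains neither all of T1 = {B, C, D, E, F, G} nor all of T2 = {A, E, H}, so the common attributes are not a superkey of either fragment. The join is lossy.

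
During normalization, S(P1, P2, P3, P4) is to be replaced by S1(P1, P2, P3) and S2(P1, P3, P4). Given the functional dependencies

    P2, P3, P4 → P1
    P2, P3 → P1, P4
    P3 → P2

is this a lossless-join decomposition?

Common attributes: S1 ∩ S2 = {P1, P3}.
Closure of {P1, P3}: P3 → P2 applies, adding P2; P2, P3 → P1, P4 applies, adding P4. So (P1, P3)⁺ = {P1, P2, P3, P4}.
This closure contains every attribute of S1, so S1 ∩ S2 → S1. The join is lossless.

Yes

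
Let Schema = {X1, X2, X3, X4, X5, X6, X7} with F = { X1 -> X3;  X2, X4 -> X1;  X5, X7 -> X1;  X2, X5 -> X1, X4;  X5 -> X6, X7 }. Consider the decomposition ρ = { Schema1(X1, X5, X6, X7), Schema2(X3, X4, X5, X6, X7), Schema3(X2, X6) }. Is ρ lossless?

No

Chase test. Columns are X1, X2, X3, X4, X5, X6, X7; row i has aⱼ where attribute j ∈ Schemai, else bᵢⱼ.
Initial tableau (one row per fragment):
  row 1: a1 b12 b13 b14 a5 a6 a7
  row 2: b21 b22 a3 a4 a5 a6 a7
  row 3: b31 a2 b33 b34 b35 a6 b37
Rows 1 and 2 agree on X5, X7; apply X5, X7→X1 and equate their X1 entries.
Rows 1 and 2 agree on X1; apply X1→X3 and equate their X3 entries.
No row becomes fully distinguished — the join is lossy.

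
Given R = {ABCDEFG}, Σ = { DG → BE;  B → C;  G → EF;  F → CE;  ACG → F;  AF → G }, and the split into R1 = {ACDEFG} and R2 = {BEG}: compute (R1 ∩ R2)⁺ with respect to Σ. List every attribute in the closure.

CEFG

R1 ∩ R2 = {EG}.
G → EF applies, adding F
F → CE applies, adding C
Closure: {CEFG}.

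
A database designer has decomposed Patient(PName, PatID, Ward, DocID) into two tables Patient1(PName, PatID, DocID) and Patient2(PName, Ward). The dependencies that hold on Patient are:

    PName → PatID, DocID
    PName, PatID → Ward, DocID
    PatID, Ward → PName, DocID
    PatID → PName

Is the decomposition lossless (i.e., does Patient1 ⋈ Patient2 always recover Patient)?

Common attributes: Patient1 ∩ Patient2 = {PName}.
Closure of {PName}: PName → PatID, DocID applies, adding PatID, DocID; PName, PatID → Ward, DocID applies, adding Ward. So (PName)⁺ = {PName, PatID, Ward, DocID}.
This closure contains every attribute of Patient1, so Patient1 ∩ Patient2 → Patient1. The join is lossless.

Yes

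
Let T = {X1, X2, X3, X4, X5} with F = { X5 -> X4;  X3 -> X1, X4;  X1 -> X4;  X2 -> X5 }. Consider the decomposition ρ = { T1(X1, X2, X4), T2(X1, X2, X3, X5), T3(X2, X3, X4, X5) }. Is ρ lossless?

Yes

Chase test. Columns are X1, X2, X3, X4, X5; row i has aⱼ where attribute j ∈ Ti, else bᵢⱼ.
Initial tableau (one row per fragment):
  row 1: a1 a2 b13 a4 b15
  row 2: a1 a2 a3 b24 a5
  row 3: b31 a2 a3 a4 a5
Rows 2 and 3 agree on X5; apply X5→X4 and equate their X4 entries.
Rows 2 and 3 agree on X3; apply X3→X1, X4 and equate their X1, X4 entries.
Rows 1 and 2 agree on X2; apply X2→X5 and equate their X5 entries.
Row 2 is now all distinguished symbols — the join is lossless.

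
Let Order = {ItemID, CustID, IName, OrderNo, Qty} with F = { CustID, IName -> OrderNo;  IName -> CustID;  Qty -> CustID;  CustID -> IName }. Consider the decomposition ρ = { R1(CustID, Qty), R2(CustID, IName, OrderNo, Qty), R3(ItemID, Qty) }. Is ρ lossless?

Yes

Chase test. Columns are ItemID, CustID, IName, OrderNo, Qty; row i has aⱼ where attribute j ∈ Ri, else bᵢⱼ.
Initial tableau (one row per fragment):
  row 1: b11 a2 b13 b14 a5
  row 2: b21 a2 a3 a4 a5
  row 3: a1 b32 b33 b34 a5
Rows 1 and 3 agree on Qty; apply Qty→CustID and equate their CustID entries.
Rows 1 and 2 agree on CustID; apply CustID→IName and equate their IName entries.
Rows 1 and 3 agree on CustID; apply CustID→IName and equate their IName entries.
Rows 1 and 2 agree on CustID, IName; apply CustID, IName→OrderNo and equate their OrderNo entries.
Rows 1 and 3 agree on CustID, IName; apply CustID, IName→OrderNo and equate their OrderNo entries.
Row 3 is now all distinguished symbols — the join is lossless.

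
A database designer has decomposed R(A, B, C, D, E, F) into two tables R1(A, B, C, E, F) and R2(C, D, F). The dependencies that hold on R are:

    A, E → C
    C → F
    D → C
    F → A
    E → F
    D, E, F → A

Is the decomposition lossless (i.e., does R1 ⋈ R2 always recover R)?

No

Common attributes: R1 ∩ R2 = {C, F}.
Closure of {C, F}: F → A applies, adding A. So (C, F)⁺ = {A, C, F}.
The closure contains neither all of R1 = {A, B, C, E, F} nor all of R2 = {C, D, F}, so the common attributes are not a superkey of either fragment. The join is lossy.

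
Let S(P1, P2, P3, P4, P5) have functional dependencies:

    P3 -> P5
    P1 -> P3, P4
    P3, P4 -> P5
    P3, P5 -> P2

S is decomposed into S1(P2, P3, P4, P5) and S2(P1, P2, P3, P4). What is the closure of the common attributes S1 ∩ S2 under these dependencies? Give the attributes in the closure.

S1 ∩ S2 = {P2, P3, P4}.
P3 → P5 applies, adding P5
Closure: {P2, P3, P4, P5}.

P2, P3, P4, P5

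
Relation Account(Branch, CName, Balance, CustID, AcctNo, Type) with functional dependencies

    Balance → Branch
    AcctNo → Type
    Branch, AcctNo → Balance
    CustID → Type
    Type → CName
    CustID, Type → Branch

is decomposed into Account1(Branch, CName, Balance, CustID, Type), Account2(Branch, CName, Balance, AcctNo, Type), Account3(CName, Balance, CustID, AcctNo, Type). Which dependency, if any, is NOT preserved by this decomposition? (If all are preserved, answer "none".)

Balance → Branch lies within Account1.
AcctNo → Type lies within Account2.
Branch, AcctNo → Balance lies within Account2.
CustID → Type lies within Account1.
Type → CName lies within Account1.
CustID, Type → Branch lies within Account1.
Every dependency is enforceable on the fragments, so the decomposition is dependency-preserving.

none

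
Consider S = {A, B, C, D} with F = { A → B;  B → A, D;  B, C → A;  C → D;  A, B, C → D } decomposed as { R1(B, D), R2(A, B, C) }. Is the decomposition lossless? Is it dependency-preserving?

lossless but not dependency-preserving

Lossless test: (B)⁺ = {A, B, D}, which contains all of one fragment — lossless.
Dependency preservation: the restricted closure of {C} across the fragments never reaches {D}, so C → D cannot be enforced without a join — not preserved.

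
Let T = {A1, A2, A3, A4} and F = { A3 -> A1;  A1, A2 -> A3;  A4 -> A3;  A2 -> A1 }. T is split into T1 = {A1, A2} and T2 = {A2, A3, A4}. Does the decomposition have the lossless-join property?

Yes

Common attributes: T1 ∩ T2 = {A2}.
Closure of {A2}: A2 → A1 applies, adding A1; A1, A2 → A3 applies, adding A3. So (A2)⁺ = {A1, A2, A3}.
This closure contains every attribute of T1, so T1 ∩ T2 → T1. The join is lossless.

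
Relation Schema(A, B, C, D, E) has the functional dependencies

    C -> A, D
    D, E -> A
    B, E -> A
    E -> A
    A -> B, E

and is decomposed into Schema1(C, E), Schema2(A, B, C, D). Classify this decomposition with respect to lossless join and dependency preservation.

lossless but not dependency-preserving

Lossless test: (C)⁺ = {A, B, C, D, E}, which contains all of one fragment — lossless.
Dependency preservation: the restricted closure of {D, E} across the fragments never reaches {A}, so D, E → A cannot be enforced without a join — not preserved.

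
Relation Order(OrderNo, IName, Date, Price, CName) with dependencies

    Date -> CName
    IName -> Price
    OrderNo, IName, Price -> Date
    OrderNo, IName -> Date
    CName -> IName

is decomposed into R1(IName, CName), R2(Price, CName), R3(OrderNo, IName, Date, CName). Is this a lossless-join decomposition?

Chase test. Columns are OrderNo, IName, Date, Price, CName; row i has aⱼ where attribute j ∈ Ri, else bᵢⱼ.
Initial tableau (one row per fragment):
  row 1: b11 a2 b13 b14 a5
  row 2: b21 b22 b23 a4 a5
  row 3: a1 a2 a3 b34 a5
Rows 1 and 3 agree on IName; apply IName→Price and equate their Price entries.
Rows 1 and 2 agree on CName; apply CName→IName and equate their IName entries.
Rows 1 and 2 agree on IName; apply IName→Price and equate their Price entries.
Row 3 is now all distinguished symbols — the join is lossless.

Yes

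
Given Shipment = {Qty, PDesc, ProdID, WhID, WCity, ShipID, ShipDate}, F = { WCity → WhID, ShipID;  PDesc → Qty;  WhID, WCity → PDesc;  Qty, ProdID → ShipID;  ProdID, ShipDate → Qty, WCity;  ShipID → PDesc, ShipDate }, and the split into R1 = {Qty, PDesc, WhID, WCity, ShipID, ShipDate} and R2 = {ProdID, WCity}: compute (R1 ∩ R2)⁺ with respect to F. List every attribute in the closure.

Qty, PDesc, WhID, WCity, ShipID, ShipDate

R1 ∩ R2 = {WCity}.
WCity → WhID, ShipID applies, adding WhID, ShipID
WhID, WCity → PDesc applies, adding PDesc
ShipID → PDesc, ShipDate applies, adding ShipDate
PDesc → Qty applies, adding Qty
Closure: {Qty, PDesc, WhID, WCity, ShipID, ShipDate}.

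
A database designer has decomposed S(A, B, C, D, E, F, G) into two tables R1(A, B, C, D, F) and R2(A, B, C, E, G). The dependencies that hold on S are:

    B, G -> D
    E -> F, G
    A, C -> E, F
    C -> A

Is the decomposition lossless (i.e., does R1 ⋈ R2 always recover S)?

Yes

Common attributes: R1 ∩ R2 = {A, B, C}.
Closure of {A, B, C}: A, C → E, F applies, adding E, F; E → F, G applies, adding G; B, G → D applies, adding D. So (A, B, C)⁺ = {A, B, C, D, E, F, G}.
This closure contains every attribute of R1, so R1 ∩ R2 → R1. The join is lossless.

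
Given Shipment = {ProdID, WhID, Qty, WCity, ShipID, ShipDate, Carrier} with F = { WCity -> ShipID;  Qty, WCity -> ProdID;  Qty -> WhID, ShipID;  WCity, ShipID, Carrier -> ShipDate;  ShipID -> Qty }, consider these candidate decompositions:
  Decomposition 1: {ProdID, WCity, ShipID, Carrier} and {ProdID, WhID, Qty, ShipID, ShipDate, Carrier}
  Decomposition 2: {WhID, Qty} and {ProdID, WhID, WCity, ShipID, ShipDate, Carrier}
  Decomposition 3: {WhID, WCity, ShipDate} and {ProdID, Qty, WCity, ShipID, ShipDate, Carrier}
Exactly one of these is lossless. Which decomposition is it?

Decomposition 3

Decomposition 1: common = {ProdID, ShipID, Carrier}, closure = {ProdID, WhID, Qty, ShipID, Carrier} → lossy.
Decomposition 2: common = {WhID}, closure = {WhID} → lossy.
Decomposition 3: common = {WCity, ShipDate}, closure = {ProdID, WhID, Qty, WCity, ShipID, ShipDate} → lossless.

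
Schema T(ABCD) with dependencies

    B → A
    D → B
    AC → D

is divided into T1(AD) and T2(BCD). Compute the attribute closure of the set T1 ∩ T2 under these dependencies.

ABD

T1 ∩ T2 = {D}.
D → B applies, adding B
B → A applies, adding A
Closure: {ABD}.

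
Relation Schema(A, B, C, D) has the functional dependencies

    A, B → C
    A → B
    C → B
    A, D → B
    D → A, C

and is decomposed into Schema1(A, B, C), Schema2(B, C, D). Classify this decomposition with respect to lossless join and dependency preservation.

lossy and not dependency-preserving

Lossless test: (B, C)⁺ = {B, C}, which is a superkey of neither fragment — lossy.
Dependency preservation: the restricted closure of {D} across the fragments never reaches {A, C}, so D → A, C cannot be enforced without a join — not preserved.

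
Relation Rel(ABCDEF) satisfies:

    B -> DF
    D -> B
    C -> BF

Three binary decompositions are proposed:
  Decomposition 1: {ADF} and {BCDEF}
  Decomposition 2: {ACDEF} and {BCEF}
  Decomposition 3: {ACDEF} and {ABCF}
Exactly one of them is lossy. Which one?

Decomposition 1

Decomposition 1: common = {DF}, closure = {BDF} → lossy.
Decomposition 2: common = {CEF}, closure = {BCDEF} → lossless.
Decomposition 3: common = {ACF}, closure = {ABCDF} → lossless.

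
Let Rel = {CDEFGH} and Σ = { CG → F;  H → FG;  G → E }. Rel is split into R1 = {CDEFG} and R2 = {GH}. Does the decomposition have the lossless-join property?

Common attributes: R1 ∩ R2 = {G}.
Closure of {G}: G → E applies, adding E. So (G)⁺ = {EG}.
The closure contains neither all of R1 = {CDEFG} nor all of R2 = {GH}, so the common attributes are not a superkey of either fragment. The join is lossy.

No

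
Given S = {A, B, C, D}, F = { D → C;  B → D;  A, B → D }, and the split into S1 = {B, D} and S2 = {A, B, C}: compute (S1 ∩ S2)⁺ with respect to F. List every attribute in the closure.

B, C, D

S1 ∩ S2 = {B}.
B → D applies, adding D
D → C applies, adding C
Closure: {B, C, D}.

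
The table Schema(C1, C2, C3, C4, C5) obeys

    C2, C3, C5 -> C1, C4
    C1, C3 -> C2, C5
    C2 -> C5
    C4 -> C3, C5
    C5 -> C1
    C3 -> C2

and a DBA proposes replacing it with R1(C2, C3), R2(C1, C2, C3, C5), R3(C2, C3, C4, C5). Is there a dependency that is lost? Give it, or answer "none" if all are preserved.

none

C2, C3, C5 → C1, C4: restricted closure across fragments reaches C1, C4.
C1, C3 → C2, C5 lies within R2.
C2 → C5 lies within R2.
C4 → C3, C5 lies within R3.
C5 → C1 lies within R2.
C3 → C2 lies within R1.
Every dependency is enforceable on the fragments, so the decomposition is dependency-preserving.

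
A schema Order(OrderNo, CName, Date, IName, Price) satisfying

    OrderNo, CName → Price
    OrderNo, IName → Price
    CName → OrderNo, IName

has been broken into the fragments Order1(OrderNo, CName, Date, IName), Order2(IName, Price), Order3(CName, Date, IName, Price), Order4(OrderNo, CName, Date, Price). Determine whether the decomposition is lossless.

Chase test. Columns are OrderNo, CName, Date, IName, Price; row i has aⱼ where attribute j ∈ Orderi, else bᵢⱼ.
Initial tableau (one row per fragment):
  row 1: a1 a2 a3 a4 b15
  row 2: b21 b22 b23 a4 a5
  row 3: b31 a2 a3 a4 a5
  row 4: a1 a2 a3 b44 a5
Rows 1 and 4 agree on OrderNo, CName; apply OrderNo, CName→Price and equate their Price entries.
Rows 1 and 3 agree on CName; apply CName→OrderNo, IName and equate their OrderNo, IName entries.
Rows 1 and 4 agree on CName; apply CName→OrderNo, IName and equate their OrderNo, IName entries.
Row 1 is now all distinguished symbols — the join is lossless.

Yes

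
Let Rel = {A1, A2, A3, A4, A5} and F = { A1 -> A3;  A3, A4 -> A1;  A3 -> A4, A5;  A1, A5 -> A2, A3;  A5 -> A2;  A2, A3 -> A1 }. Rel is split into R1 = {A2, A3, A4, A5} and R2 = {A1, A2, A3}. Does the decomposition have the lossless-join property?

Common attributes: R1 ∩ R2 = {A2, A3}.
Closure of {A2, A3}: A3 → A4, A5 applies, adding A4, A5; A2, A3 → A1 applies, adding A1. So (A2, A3)⁺ = {A1, A2, A3, A4, A5}.
This closure contains every attribute of R1, so R1 ∩ R2 → R1. The join is lossless.

Yes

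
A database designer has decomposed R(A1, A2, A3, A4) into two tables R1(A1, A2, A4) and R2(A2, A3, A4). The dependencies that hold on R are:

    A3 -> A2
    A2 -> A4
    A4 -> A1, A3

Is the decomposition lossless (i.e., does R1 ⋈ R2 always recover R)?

Common attributes: R1 ∩ R2 = {A2, A4}.
Closure of {A2, A4}: A4 → A1, A3 applies, adding A1, A3. So (A2, A4)⁺ = {A1, A2, A3, A4}.
This closure contains every attribute of R1, so R1 ∩ R2 → R1. The join is lossless.

Yes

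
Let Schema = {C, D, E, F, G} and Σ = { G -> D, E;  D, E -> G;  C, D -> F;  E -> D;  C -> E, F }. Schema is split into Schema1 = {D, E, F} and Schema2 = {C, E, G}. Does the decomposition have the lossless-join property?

Common attributes: Schema1 ∩ Schema2 = {E}.
Closure of {E}: E → D applies, adding D; D, E → G applies, adding G. So (E)⁺ = {D, E, G}.
The closure contains neither all of Schema1 = {D, E, F} nor all of Schema2 = {C, E, G}, so the common attributes are not a superkey of either fragment. The join is lossy.

No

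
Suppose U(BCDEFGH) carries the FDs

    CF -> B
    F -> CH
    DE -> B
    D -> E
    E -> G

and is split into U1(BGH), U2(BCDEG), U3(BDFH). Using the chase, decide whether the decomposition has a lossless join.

Chase test. Columns are BCDEFGH; row i has aⱼ where attribute j ∈ Ui, else bᵢⱼ.
Initial tableau (one row per fragment):
  row 1: a1 b12 b13 b14 b15 a6 a7
  row 2: a1 a2 a3 a4 b25 a6 b27
  row 3: a1 b32 a3 b34 a5 b36 a7
Rows 2 and 3 agree on D; apply D→E and equate their E entries.
Rows 2 and 3 agree on E; apply E→G and equate their G entries.
No row becomes fully distinguished — the join is lossy.

No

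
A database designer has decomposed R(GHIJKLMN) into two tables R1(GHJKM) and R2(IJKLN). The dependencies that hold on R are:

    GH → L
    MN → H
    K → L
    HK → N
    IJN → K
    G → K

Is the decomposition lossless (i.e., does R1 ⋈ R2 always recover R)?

No

Common attributes: R1 ∩ R2 = {JK}.
Closure of {JK}: K → L applies, adding L. So (JK)⁺ = {JKL}.
The closure contains neither all of R1 = {GHJKM} nor all of R2 = {IJKLN}, so the common attributes are not a superkey of either fragment. The join is lossy.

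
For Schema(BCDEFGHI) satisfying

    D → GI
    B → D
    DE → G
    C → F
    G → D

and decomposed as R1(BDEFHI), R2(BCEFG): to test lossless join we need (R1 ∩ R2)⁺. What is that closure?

BDEFGI

R1 ∩ R2 = {BEF}.
B → D applies, adding D
DE → G applies, adding G
D → GI applies, adding I
Closure: {BDEFGI}.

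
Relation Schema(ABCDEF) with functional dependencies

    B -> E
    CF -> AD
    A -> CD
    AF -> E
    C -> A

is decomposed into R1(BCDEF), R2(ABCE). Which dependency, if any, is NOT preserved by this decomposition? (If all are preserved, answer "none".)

none

B → E lies within R1.
CF → AD: restricted closure across fragments reaches AD.
A → CD: restricted closure across fragments reaches CD.
AF → E: restricted closure across fragments reaches E.
C → A lies within R2.
Every dependency is enforceable on the fragments, so the decomposition is dependency-preserving.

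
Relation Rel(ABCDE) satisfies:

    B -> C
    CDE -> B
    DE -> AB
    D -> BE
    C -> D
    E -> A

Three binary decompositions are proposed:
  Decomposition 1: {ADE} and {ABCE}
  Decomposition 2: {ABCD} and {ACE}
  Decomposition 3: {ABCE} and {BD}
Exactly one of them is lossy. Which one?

Decomposition 1: common = {AE}, closure = {AE} → lossy.
Decomposition 2: common = {AC}, closure = {ABCDE} → lossless.
Decomposition 3: common = {B}, closure = {ABCDE} → lossless.

Decomposition 1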